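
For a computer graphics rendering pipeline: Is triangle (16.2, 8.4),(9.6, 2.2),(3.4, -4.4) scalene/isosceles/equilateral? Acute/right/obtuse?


Side lengths squared: AB^2=82, BC^2=82, CA^2=327.68
Sorted: [82, 82, 327.68]
By sides: Isosceles, By angles: Obtuse

Isosceles, Obtuse


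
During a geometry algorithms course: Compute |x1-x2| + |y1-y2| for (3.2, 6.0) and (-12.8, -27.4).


|3.2-(-12.8)| + |6-(-27.4)| = 16 + 33.4 = 49.4

49.4


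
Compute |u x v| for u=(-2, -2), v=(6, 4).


|u x v| = |(-2)*4 - (-2)*6|
= |(-8) - (-12)| = 4

4


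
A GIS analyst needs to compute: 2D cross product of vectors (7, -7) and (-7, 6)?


u x v = u_x*v_y - u_y*v_x = 7*6 - (-7)*(-7)
= 42 - 49 = -7

-7


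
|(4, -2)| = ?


|u| = sqrt(4^2 + (-2)^2) = sqrt(20) = 4.4721

4.4721


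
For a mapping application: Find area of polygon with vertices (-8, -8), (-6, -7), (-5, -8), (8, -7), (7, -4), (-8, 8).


Shoelace sum: ((-8)*(-7) - (-6)*(-8)) + ((-6)*(-8) - (-5)*(-7)) + ((-5)*(-7) - 8*(-8)) + (8*(-4) - 7*(-7)) + (7*8 - (-8)*(-4)) + ((-8)*(-8) - (-8)*8)
= 289
Area = |289|/2 = 144.5

144.5


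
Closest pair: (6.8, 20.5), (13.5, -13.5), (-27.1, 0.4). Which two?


d(P0,P1) = 34.6539, d(P0,P2) = 39.4109, d(P1,P2) = 42.9135
Closest: P0 and P1

Closest pair: (6.8, 20.5) and (13.5, -13.5), distance = 34.6539


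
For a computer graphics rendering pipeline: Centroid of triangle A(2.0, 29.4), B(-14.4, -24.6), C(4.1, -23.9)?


Centroid = ((x_A+x_B+x_C)/3, (y_A+y_B+y_C)/3)
= ((2+(-14.4)+4.1)/3, (29.4+(-24.6)+(-23.9))/3)
= (-2.7667, -6.3667)

(-2.7667, -6.3667)


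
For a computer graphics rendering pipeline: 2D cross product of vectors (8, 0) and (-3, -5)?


u x v = u_x*v_y - u_y*v_x = 8*(-5) - 0*(-3)
= (-40) - 0 = -40

-40


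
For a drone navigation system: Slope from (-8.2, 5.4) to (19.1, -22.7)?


slope = (y2-y1)/(x2-x1) = ((-22.7)-5.4)/(19.1-(-8.2)) = (-28.1)/27.3 = -1.0293

-1.0293


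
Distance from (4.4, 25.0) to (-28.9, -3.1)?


dx=-33.3, dy=-28.1
d^2 = (-33.3)^2 + (-28.1)^2 = 1898.5
d = sqrt(1898.5) = 43.5718

43.5718


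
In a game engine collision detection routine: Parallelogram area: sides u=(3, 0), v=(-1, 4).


|u x v| = |3*4 - 0*(-1)|
= |12 - 0| = 12

12


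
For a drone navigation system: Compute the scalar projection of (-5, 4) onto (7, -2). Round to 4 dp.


u.v = -43, |v| = sqrt(53) = 7.2801
Scalar projection = u.v / |v| = -43 / sqrt(53) = -5.9065

-5.9065


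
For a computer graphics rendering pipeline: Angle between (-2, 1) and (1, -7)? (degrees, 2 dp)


u.v = -9, |u| = sqrt(5) = 2.2361, |v| = sqrt(50) = 7.0711
cos(theta) = u.v/(|u||v|) = -9/sqrt(250) = -0.56921
theta = acos(-0.56921) = 124.7 degrees

124.7 degrees


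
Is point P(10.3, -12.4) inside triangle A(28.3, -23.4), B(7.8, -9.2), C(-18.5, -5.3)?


Cross products: AB x AP = 30.1, BC x BP = 74.41, CA x CP = 189
All same sign? yes

Yes, inside


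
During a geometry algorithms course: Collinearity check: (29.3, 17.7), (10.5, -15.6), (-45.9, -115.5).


Cross product: (10.5-29.3)*((-115.5)-17.7) - ((-15.6)-17.7)*((-45.9)-29.3)
= 0

Yes, collinear


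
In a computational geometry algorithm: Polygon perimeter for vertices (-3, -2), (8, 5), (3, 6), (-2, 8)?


Sides: (-3, -2)->(8, 5): sqrt(170) = 13.038405, (8, 5)->(3, 6): sqrt(26) = 5.09902, (3, 6)->(-2, 8): sqrt(29) = 5.385165, (-2, 8)->(-3, -2): sqrt(101) = 10.049876
Sum = 33.572466
Perimeter = 33.5725

33.5725


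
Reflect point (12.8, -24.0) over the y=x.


Reflection over y=x: (x,y) -> (y,x)
(12.8, -24) -> (-24, 12.8)

(-24, 12.8)


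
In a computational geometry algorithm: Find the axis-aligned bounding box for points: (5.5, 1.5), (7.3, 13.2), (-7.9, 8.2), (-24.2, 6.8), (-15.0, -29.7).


x range: [-24.2, 7.3]
y range: [-29.7, 13.2]
Bounding box: (-24.2,-29.7) to (7.3,13.2)

(-24.2,-29.7) to (7.3,13.2)


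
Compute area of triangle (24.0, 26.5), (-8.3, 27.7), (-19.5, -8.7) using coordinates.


Area = |x_A(y_B-y_C) + x_B(y_C-y_A) + x_C(y_A-y_B)|/2
= |873.6 + 292.16 + 23.4|/2
= 1189.16/2 = 594.58

594.58


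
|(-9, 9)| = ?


|u| = sqrt((-9)^2 + 9^2) = sqrt(162) = 12.7279

12.7279


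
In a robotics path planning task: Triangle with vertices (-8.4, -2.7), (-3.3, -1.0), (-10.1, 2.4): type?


Side lengths squared: AB^2=28.9, BC^2=57.8, CA^2=28.9
Sorted: [28.9, 28.9, 57.8]
By sides: Isosceles, By angles: Right

Isosceles, Right


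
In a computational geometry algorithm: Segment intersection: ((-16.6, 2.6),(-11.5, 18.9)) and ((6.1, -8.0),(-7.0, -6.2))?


Cross products: d1=-98, d2=-320.71, d3=-424.07, d4=-201.36
d1*d2 < 0 and d3*d4 < 0? no

No, they don't intersect


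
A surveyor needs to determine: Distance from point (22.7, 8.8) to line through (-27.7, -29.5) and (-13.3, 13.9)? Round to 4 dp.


|cross product| = 1635.84
|line direction| = sqrt(2090.92) = 45.7266
Distance = 1635.84/sqrt(2090.92) = 35.7744

35.7744


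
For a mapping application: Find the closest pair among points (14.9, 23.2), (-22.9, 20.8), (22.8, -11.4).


d(P0,P1) = 37.8761, d(P0,P2) = 35.4904, d(P1,P2) = 55.9047
Closest: P0 and P2

Closest pair: (14.9, 23.2) and (22.8, -11.4), distance = 35.4904


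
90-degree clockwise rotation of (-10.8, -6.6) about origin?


90° CW: (x,y) -> (y, -x)
(-10.8,-6.6) -> (-6.6, 10.8)

(-6.6, 10.8)


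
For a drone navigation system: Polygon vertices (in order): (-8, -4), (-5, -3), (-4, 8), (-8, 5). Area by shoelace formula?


Shoelace sum: ((-8)*(-3) - (-5)*(-4)) + ((-5)*8 - (-4)*(-3)) + ((-4)*5 - (-8)*8) + ((-8)*(-4) - (-8)*5)
= 68
Area = |68|/2 = 34

34


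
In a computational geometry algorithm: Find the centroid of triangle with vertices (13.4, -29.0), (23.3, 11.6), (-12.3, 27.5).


Centroid = ((x_A+x_B+x_C)/3, (y_A+y_B+y_C)/3)
= ((13.4+23.3+(-12.3))/3, ((-29)+11.6+27.5)/3)
= (8.1333, 3.3667)

(8.1333, 3.3667)


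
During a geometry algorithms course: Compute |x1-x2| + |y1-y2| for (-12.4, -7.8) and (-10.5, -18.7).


|(-12.4)-(-10.5)| + |(-7.8)-(-18.7)| = 1.9 + 10.9 = 12.8

12.8


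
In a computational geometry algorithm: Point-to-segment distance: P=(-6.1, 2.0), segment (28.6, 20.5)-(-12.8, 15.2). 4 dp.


Project P onto AB: t = 0.8809 (clamped to [0,1])
Closest point on segment: (-7.8706, 15.8311)
Distance: 13.9439

13.9439


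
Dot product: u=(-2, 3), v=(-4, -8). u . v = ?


u . v = u_x*v_x + u_y*v_y = (-2)*(-4) + 3*(-8)
= 8 + (-24) = -16

-16


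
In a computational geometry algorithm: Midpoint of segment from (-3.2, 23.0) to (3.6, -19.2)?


M = (((-3.2)+3.6)/2, (23+(-19.2))/2)
= (0.2, 1.9)

(0.2, 1.9)


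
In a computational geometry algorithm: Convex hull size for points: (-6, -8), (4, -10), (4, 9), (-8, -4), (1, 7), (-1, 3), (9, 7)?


Convex hull vertices (CCW): (-8, -4), (-6, -8), (4, -10), (9, 7), (4, 9), (1, 7)
Count = 6

6


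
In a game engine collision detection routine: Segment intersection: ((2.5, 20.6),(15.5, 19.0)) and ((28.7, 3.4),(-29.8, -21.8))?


Cross products: d1=-1666.44, d2=-1245.24, d3=-181.68, d4=-602.88
d1*d2 < 0 and d3*d4 < 0? no

No, they don't intersect


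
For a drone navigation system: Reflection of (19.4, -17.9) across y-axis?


Reflection over y-axis: (x,y) -> (-x,y)
(19.4, -17.9) -> (-19.4, -17.9)

(-19.4, -17.9)


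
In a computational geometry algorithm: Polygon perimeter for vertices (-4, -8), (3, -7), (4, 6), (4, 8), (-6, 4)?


Sides: (-4, -8)->(3, -7): sqrt(50) = 7.071068, (3, -7)->(4, 6): sqrt(170) = 13.038405, (4, 6)->(4, 8): sqrt(4) = 2, (4, 8)->(-6, 4): sqrt(116) = 10.77033, (-6, 4)->(-4, -8): sqrt(148) = 12.165525
Sum = 45.045328
Perimeter = 45.0453

45.0453


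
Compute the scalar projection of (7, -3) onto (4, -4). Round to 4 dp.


u.v = 40, |v| = sqrt(32) = 5.6569
Scalar projection = u.v / |v| = 40 / sqrt(32) = 7.0711

7.0711


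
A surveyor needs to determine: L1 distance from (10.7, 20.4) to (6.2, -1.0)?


|10.7-6.2| + |20.4-(-1)| = 4.5 + 21.4 = 25.9

25.9


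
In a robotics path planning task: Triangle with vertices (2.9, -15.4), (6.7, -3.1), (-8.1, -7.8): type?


Side lengths squared: AB^2=165.73, BC^2=241.13, CA^2=178.76
Sorted: [165.73, 178.76, 241.13]
By sides: Scalene, By angles: Acute

Scalene, Acute


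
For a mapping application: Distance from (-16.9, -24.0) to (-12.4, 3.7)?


dx=4.5, dy=27.7
d^2 = 4.5^2 + 27.7^2 = 787.54
d = sqrt(787.54) = 28.0631

28.0631


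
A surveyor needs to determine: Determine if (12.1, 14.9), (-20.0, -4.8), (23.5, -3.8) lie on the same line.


Cross product: ((-20)-12.1)*((-3.8)-14.9) - ((-4.8)-14.9)*(23.5-12.1)
= 824.85

No, not collinear


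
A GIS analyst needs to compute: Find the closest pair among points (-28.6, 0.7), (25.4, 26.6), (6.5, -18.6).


d(P0,P1) = 59.89, d(P0,P2) = 40.0562, d(P1,P2) = 48.9923
Closest: P0 and P2

Closest pair: (-28.6, 0.7) and (6.5, -18.6), distance = 40.0562


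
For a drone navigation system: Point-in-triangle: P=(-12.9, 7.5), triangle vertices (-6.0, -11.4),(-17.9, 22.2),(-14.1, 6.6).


Cross products: AB x AP = 6.93, BC x BP = 22.14, CA x CP = 28.89
All same sign? yes

Yes, inside


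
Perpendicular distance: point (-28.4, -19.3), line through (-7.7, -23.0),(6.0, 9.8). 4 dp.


|cross product| = 729.65
|line direction| = sqrt(1263.53) = 35.5462
Distance = 729.65/sqrt(1263.53) = 20.5268

20.5268


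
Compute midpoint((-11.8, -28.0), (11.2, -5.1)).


M = (((-11.8)+11.2)/2, ((-28)+(-5.1))/2)
= (-0.3, -16.55)

(-0.3, -16.55)


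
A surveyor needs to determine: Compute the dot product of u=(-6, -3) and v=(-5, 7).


u . v = u_x*v_x + u_y*v_y = (-6)*(-5) + (-3)*7
= 30 + (-21) = 9

9


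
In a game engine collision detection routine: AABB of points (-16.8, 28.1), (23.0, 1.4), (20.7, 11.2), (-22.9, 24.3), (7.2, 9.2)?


x range: [-22.9, 23]
y range: [1.4, 28.1]
Bounding box: (-22.9,1.4) to (23,28.1)

(-22.9,1.4) to (23,28.1)


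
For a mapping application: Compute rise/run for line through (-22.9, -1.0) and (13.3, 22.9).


slope = (y2-y1)/(x2-x1) = (22.9-(-1))/(13.3-(-22.9)) = 23.9/36.2 = 0.6602

0.6602


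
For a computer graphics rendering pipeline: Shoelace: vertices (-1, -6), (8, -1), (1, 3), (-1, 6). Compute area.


Shoelace sum: ((-1)*(-1) - 8*(-6)) + (8*3 - 1*(-1)) + (1*6 - (-1)*3) + ((-1)*(-6) - (-1)*6)
= 95
Area = |95|/2 = 47.5

47.5


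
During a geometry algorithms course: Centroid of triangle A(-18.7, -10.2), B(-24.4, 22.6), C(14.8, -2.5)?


Centroid = ((x_A+x_B+x_C)/3, (y_A+y_B+y_C)/3)
= (((-18.7)+(-24.4)+14.8)/3, ((-10.2)+22.6+(-2.5))/3)
= (-9.4333, 3.3)

(-9.4333, 3.3)


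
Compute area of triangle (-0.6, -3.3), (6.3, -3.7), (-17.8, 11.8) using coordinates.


Area = |x_A(y_B-y_C) + x_B(y_C-y_A) + x_C(y_A-y_B)|/2
= |9.3 + 95.13 + (-7.12)|/2
= 97.31/2 = 48.655

48.655


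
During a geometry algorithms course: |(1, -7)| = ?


|u| = sqrt(1^2 + (-7)^2) = sqrt(50) = 7.0711

7.0711


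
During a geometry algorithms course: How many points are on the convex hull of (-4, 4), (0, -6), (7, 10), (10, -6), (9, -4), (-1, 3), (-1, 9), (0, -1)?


Convex hull vertices (CCW): (-4, 4), (0, -6), (10, -6), (7, 10), (-1, 9)
Count = 5

5


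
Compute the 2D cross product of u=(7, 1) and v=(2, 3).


u x v = u_x*v_y - u_y*v_x = 7*3 - 1*2
= 21 - 2 = 19

19


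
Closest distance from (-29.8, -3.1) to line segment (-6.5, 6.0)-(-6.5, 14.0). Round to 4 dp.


Project P onto AB: t = 0 (clamped to [0,1])
Closest point on segment: (-6.5, 6)
Distance: 25.014

25.014


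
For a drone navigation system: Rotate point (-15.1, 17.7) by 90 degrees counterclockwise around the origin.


90° CCW: (x,y) -> (-y, x)
(-15.1,17.7) -> (-17.7, -15.1)

(-17.7, -15.1)


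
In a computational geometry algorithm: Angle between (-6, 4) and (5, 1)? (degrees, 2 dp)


u.v = -26, |u| = sqrt(52) = 7.2111, |v| = sqrt(26) = 5.099
cos(theta) = u.v/(|u||v|) = -26/sqrt(1352) = -0.707107
theta = acos(-0.707107) = 135 degrees

135 degrees


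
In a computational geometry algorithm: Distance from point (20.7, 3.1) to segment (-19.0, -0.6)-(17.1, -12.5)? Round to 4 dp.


Project P onto AB: t = 0.9615 (clamped to [0,1])
Closest point on segment: (15.7088, -12.0414)
Distance: 15.9428

15.9428


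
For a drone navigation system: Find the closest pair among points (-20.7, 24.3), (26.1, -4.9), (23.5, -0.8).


d(P0,P1) = 55.1623, d(P0,P2) = 50.8296, d(P1,P2) = 4.8549
Closest: P1 and P2

Closest pair: (26.1, -4.9) and (23.5, -0.8), distance = 4.8549


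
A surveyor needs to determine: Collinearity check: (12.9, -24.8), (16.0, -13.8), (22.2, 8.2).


Cross product: (16-12.9)*(8.2-(-24.8)) - ((-13.8)-(-24.8))*(22.2-12.9)
= 0

Yes, collinear


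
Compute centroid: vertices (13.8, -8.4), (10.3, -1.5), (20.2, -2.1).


Centroid = ((x_A+x_B+x_C)/3, (y_A+y_B+y_C)/3)
= ((13.8+10.3+20.2)/3, ((-8.4)+(-1.5)+(-2.1))/3)
= (14.7667, -4)

(14.7667, -4)


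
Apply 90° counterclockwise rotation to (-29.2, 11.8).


90° CCW: (x,y) -> (-y, x)
(-29.2,11.8) -> (-11.8, -29.2)

(-11.8, -29.2)


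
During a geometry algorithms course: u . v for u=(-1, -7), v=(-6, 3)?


u . v = u_x*v_x + u_y*v_y = (-1)*(-6) + (-7)*3
= 6 + (-21) = -15

-15


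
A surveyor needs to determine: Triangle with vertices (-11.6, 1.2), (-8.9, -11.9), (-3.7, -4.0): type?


Side lengths squared: AB^2=178.9, BC^2=89.45, CA^2=89.45
Sorted: [89.45, 89.45, 178.9]
By sides: Isosceles, By angles: Right

Isosceles, Right


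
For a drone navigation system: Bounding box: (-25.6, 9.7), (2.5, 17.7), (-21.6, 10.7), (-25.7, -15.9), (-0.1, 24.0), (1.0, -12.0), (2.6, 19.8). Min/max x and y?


x range: [-25.7, 2.6]
y range: [-15.9, 24]
Bounding box: (-25.7,-15.9) to (2.6,24)

(-25.7,-15.9) to (2.6,24)


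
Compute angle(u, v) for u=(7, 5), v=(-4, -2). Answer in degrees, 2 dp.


u.v = -38, |u| = sqrt(74) = 8.6023, |v| = sqrt(20) = 4.4721
cos(theta) = u.v/(|u||v|) = -38/sqrt(1480) = -0.987763
theta = acos(-0.987763) = 171.03 degrees

171.03 degrees


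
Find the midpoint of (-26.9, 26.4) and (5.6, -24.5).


M = (((-26.9)+5.6)/2, (26.4+(-24.5))/2)
= (-10.65, 0.95)

(-10.65, 0.95)


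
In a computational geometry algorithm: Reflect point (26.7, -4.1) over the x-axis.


Reflection over x-axis: (x,y) -> (x,-y)
(26.7, -4.1) -> (26.7, 4.1)

(26.7, 4.1)


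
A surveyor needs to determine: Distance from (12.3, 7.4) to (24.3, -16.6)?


dx=12, dy=-24
d^2 = 12^2 + (-24)^2 = 720
d = sqrt(720) = 26.8328

26.8328


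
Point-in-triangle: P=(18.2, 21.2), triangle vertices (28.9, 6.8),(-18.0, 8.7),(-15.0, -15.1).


Cross products: AB x AP = -655.03, BC x BP = 899.06, CA x CP = 866.49
All same sign? no

No, outside


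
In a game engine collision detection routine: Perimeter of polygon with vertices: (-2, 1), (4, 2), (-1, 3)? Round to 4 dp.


Sides: (-2, 1)->(4, 2): sqrt(37) = 6.082763, (4, 2)->(-1, 3): sqrt(26) = 5.09902, (-1, 3)->(-2, 1): sqrt(5) = 2.236068
Sum = 13.417851
Perimeter = 13.4179

13.4179


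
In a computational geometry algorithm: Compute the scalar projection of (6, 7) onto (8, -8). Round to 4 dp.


u.v = -8, |v| = sqrt(128) = 11.3137
Scalar projection = u.v / |v| = -8 / sqrt(128) = -0.7071

-0.7071


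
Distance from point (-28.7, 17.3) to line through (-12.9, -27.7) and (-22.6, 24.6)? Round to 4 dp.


|cross product| = 389.84
|line direction| = sqrt(2829.38) = 53.1919
Distance = 389.84/sqrt(2829.38) = 7.3289

7.3289


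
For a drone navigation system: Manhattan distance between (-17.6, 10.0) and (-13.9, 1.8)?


|(-17.6)-(-13.9)| + |10-1.8| = 3.7 + 8.2 = 11.9

11.9


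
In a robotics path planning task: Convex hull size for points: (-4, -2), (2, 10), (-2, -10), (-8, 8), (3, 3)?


Convex hull vertices (CCW): (-8, 8), (-2, -10), (3, 3), (2, 10)
Count = 4

4


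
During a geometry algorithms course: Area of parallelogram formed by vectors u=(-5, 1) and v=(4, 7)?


|u x v| = |(-5)*7 - 1*4|
= |(-35) - 4| = 39

39


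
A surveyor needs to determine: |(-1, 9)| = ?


|u| = sqrt((-1)^2 + 9^2) = sqrt(82) = 9.0554

9.0554


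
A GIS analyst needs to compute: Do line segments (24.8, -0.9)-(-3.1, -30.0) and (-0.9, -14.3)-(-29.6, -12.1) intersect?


Cross products: d1=-441.12, d2=455.43, d3=-374.01, d4=-1270.56
d1*d2 < 0 and d3*d4 < 0? no

No, they don't intersect


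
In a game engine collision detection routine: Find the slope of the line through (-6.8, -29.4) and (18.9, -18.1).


slope = (y2-y1)/(x2-x1) = ((-18.1)-(-29.4))/(18.9-(-6.8)) = 11.3/25.7 = 0.4397

0.4397


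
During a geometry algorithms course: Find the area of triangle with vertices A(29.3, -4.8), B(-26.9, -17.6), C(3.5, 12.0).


Area = |x_A(y_B-y_C) + x_B(y_C-y_A) + x_C(y_A-y_B)|/2
= |(-867.28) + (-451.92) + 44.8|/2
= 1274.4/2 = 637.2

637.2


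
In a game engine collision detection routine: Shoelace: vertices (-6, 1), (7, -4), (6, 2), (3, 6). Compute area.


Shoelace sum: ((-6)*(-4) - 7*1) + (7*2 - 6*(-4)) + (6*6 - 3*2) + (3*1 - (-6)*6)
= 124
Area = |124|/2 = 62

62


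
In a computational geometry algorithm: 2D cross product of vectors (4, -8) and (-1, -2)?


u x v = u_x*v_y - u_y*v_x = 4*(-2) - (-8)*(-1)
= (-8) - 8 = -16

-16


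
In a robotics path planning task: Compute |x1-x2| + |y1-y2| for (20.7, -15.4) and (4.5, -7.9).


|20.7-4.5| + |(-15.4)-(-7.9)| = 16.2 + 7.5 = 23.7

23.7


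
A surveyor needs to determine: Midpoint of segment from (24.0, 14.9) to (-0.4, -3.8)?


M = ((24+(-0.4))/2, (14.9+(-3.8))/2)
= (11.8, 5.55)

(11.8, 5.55)


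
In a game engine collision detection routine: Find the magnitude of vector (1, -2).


|u| = sqrt(1^2 + (-2)^2) = sqrt(5) = 2.2361

2.2361


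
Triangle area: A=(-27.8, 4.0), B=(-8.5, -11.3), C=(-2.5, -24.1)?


Area = |x_A(y_B-y_C) + x_B(y_C-y_A) + x_C(y_A-y_B)|/2
= |(-355.84) + 238.85 + (-38.25)|/2
= 155.24/2 = 77.62

77.62


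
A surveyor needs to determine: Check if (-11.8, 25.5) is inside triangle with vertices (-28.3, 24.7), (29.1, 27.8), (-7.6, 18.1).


Cross products: AB x AP = -5.23, BC x BP = -312.32, CA x CP = -125.46
All same sign? yes

Yes, inside


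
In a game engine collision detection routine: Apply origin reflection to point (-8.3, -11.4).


Reflection over origin: (x,y) -> (-x,-y)
(-8.3, -11.4) -> (8.3, 11.4)

(8.3, 11.4)


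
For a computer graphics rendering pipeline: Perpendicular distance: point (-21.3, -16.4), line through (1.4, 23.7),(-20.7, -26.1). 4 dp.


|cross product| = 244.25
|line direction| = sqrt(2968.45) = 54.4835
Distance = 244.25/sqrt(2968.45) = 4.483

4.483


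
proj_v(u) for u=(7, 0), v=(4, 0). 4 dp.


u.v = 28, |v| = sqrt(16) = 4
Scalar projection = u.v / |v| = 28 / sqrt(16) = 7

7


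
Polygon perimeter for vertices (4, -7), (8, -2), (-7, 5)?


Sides: (4, -7)->(8, -2): sqrt(41) = 6.403124, (8, -2)->(-7, 5): sqrt(274) = 16.552945, (-7, 5)->(4, -7): sqrt(265) = 16.278821
Sum = 39.23489
Perimeter = 39.2349

39.2349


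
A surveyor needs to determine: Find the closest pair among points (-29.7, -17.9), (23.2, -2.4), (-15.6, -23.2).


d(P0,P1) = 55.124, d(P0,P2) = 15.0632, d(P1,P2) = 44.0236
Closest: P0 and P2

Closest pair: (-29.7, -17.9) and (-15.6, -23.2), distance = 15.0632


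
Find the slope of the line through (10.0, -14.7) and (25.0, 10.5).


slope = (y2-y1)/(x2-x1) = (10.5-(-14.7))/(25-10) = 25.2/15 = 1.68

1.68


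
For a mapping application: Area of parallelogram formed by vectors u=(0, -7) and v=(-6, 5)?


|u x v| = |0*5 - (-7)*(-6)|
= |0 - 42| = 42

42


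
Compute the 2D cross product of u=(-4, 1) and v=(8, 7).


u x v = u_x*v_y - u_y*v_x = (-4)*7 - 1*8
= (-28) - 8 = -36

-36


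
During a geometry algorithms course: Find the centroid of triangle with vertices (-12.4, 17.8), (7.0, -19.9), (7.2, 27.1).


Centroid = ((x_A+x_B+x_C)/3, (y_A+y_B+y_C)/3)
= (((-12.4)+7+7.2)/3, (17.8+(-19.9)+27.1)/3)
= (0.6, 8.3333)

(0.6, 8.3333)


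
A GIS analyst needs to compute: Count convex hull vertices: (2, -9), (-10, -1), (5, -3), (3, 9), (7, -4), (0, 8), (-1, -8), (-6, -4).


Convex hull vertices (CCW): (-10, -1), (-1, -8), (2, -9), (7, -4), (3, 9), (0, 8)
Count = 6

6


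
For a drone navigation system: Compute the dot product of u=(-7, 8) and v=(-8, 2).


u . v = u_x*v_x + u_y*v_y = (-7)*(-8) + 8*2
= 56 + 16 = 72

72


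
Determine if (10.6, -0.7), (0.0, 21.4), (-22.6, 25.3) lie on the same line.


Cross product: (0-10.6)*(25.3-(-0.7)) - (21.4-(-0.7))*((-22.6)-10.6)
= 458.12

No, not collinear


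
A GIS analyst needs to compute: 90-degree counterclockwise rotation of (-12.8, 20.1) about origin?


90° CCW: (x,y) -> (-y, x)
(-12.8,20.1) -> (-20.1, -12.8)

(-20.1, -12.8)


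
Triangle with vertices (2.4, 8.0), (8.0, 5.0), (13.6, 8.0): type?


Side lengths squared: AB^2=40.36, BC^2=40.36, CA^2=125.44
Sorted: [40.36, 40.36, 125.44]
By sides: Isosceles, By angles: Obtuse

Isosceles, Obtuse


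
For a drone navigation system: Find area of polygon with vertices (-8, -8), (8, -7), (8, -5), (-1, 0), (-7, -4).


Shoelace sum: ((-8)*(-7) - 8*(-8)) + (8*(-5) - 8*(-7)) + (8*0 - (-1)*(-5)) + ((-1)*(-4) - (-7)*0) + ((-7)*(-8) - (-8)*(-4))
= 159
Area = |159|/2 = 79.5

79.5


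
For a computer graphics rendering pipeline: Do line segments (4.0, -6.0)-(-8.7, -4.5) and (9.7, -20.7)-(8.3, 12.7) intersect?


Cross products: d1=169.8, d2=591.88, d3=178.14, d4=-243.94
d1*d2 < 0 and d3*d4 < 0? no

No, they don't intersect


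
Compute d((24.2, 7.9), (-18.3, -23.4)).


dx=-42.5, dy=-31.3
d^2 = (-42.5)^2 + (-31.3)^2 = 2785.94
d = sqrt(2785.94) = 52.782

52.782


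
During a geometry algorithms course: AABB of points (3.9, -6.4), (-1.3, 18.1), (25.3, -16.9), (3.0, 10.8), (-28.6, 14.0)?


x range: [-28.6, 25.3]
y range: [-16.9, 18.1]
Bounding box: (-28.6,-16.9) to (25.3,18.1)

(-28.6,-16.9) to (25.3,18.1)


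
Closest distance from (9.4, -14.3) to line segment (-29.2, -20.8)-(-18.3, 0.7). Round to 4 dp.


Project P onto AB: t = 0.9646 (clamped to [0,1])
Closest point on segment: (-18.6859, -0.0611)
Distance: 31.4891

31.4891


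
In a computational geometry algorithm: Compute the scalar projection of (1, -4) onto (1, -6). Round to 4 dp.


u.v = 25, |v| = sqrt(37) = 6.0828
Scalar projection = u.v / |v| = 25 / sqrt(37) = 4.11

4.11


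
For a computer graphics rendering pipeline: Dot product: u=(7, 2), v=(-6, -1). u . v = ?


u . v = u_x*v_x + u_y*v_y = 7*(-6) + 2*(-1)
= (-42) + (-2) = -44

-44


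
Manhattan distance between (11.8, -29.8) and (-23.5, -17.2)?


|11.8-(-23.5)| + |(-29.8)-(-17.2)| = 35.3 + 12.6 = 47.9

47.9


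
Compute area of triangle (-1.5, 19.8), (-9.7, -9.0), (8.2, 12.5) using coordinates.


Area = |x_A(y_B-y_C) + x_B(y_C-y_A) + x_C(y_A-y_B)|/2
= |32.25 + 70.81 + 236.16|/2
= 339.22/2 = 169.61

169.61


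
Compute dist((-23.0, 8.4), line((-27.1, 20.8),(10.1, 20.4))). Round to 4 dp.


|cross product| = 459.64
|line direction| = sqrt(1384) = 37.2022
Distance = 459.64/sqrt(1384) = 12.3552

12.3552


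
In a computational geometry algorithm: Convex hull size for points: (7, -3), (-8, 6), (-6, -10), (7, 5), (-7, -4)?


Convex hull vertices (CCW): (-8, 6), (-7, -4), (-6, -10), (7, -3), (7, 5)
Count = 5

5


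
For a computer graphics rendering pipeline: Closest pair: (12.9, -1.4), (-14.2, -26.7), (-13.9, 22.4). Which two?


d(P0,P1) = 37.0742, d(P0,P2) = 35.8424, d(P1,P2) = 49.1009
Closest: P0 and P2

Closest pair: (12.9, -1.4) and (-13.9, 22.4), distance = 35.8424


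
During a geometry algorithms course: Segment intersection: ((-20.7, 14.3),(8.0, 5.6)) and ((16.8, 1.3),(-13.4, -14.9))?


Cross products: d1=-1000.1, d2=-272.42, d3=-46.85, d4=-774.53
d1*d2 < 0 and d3*d4 < 0? no

No, they don't intersect


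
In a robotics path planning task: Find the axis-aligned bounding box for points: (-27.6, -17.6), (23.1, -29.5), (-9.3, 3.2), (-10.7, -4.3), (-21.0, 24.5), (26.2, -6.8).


x range: [-27.6, 26.2]
y range: [-29.5, 24.5]
Bounding box: (-27.6,-29.5) to (26.2,24.5)

(-27.6,-29.5) to (26.2,24.5)


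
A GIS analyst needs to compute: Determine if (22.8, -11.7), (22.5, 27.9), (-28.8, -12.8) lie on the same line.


Cross product: (22.5-22.8)*((-12.8)-(-11.7)) - (27.9-(-11.7))*((-28.8)-22.8)
= 2043.69

No, not collinear


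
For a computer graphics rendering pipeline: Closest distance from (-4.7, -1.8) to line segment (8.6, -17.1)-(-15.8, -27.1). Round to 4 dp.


Project P onto AB: t = 0.2467 (clamped to [0,1])
Closest point on segment: (2.5814, -19.5666)
Distance: 19.2008

19.2008


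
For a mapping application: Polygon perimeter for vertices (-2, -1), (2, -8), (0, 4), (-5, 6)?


Sides: (-2, -1)->(2, -8): sqrt(65) = 8.062258, (2, -8)->(0, 4): sqrt(148) = 12.165525, (0, 4)->(-5, 6): sqrt(29) = 5.385165, (-5, 6)->(-2, -1): sqrt(58) = 7.615773
Sum = 33.228721
Perimeter = 33.2287

33.2287


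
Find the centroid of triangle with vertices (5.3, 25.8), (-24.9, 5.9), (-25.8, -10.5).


Centroid = ((x_A+x_B+x_C)/3, (y_A+y_B+y_C)/3)
= ((5.3+(-24.9)+(-25.8))/3, (25.8+5.9+(-10.5))/3)
= (-15.1333, 7.0667)

(-15.1333, 7.0667)


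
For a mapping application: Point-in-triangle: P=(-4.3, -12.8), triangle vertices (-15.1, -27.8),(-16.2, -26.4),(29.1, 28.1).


Cross products: AB x AP = -31.62, BC x BP = -32.47, CA x CP = -59.28
All same sign? yes

Yes, inside


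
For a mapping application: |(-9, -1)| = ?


|u| = sqrt((-9)^2 + (-1)^2) = sqrt(82) = 9.0554

9.0554


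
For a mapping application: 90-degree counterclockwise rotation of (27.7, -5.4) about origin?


90° CCW: (x,y) -> (-y, x)
(27.7,-5.4) -> (5.4, 27.7)

(5.4, 27.7)


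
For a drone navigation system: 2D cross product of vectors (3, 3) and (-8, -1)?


u x v = u_x*v_y - u_y*v_x = 3*(-1) - 3*(-8)
= (-3) - (-24) = 21

21


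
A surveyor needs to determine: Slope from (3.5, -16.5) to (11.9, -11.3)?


slope = (y2-y1)/(x2-x1) = ((-11.3)-(-16.5))/(11.9-3.5) = 5.2/8.4 = 0.619

0.619


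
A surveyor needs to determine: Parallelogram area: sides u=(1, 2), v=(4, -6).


|u x v| = |1*(-6) - 2*4|
= |(-6) - 8| = 14

14


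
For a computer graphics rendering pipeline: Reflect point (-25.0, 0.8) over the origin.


Reflection over origin: (x,y) -> (-x,-y)
(-25, 0.8) -> (25, -0.8)

(25, -0.8)


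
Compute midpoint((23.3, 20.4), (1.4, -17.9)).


M = ((23.3+1.4)/2, (20.4+(-17.9))/2)
= (12.35, 1.25)

(12.35, 1.25)


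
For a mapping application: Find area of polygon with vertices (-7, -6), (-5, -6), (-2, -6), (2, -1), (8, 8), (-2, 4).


Shoelace sum: ((-7)*(-6) - (-5)*(-6)) + ((-5)*(-6) - (-2)*(-6)) + ((-2)*(-1) - 2*(-6)) + (2*8 - 8*(-1)) + (8*4 - (-2)*8) + ((-2)*(-6) - (-7)*4)
= 156
Area = |156|/2 = 78

78


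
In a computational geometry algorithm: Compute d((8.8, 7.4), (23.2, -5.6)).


dx=14.4, dy=-13
d^2 = 14.4^2 + (-13)^2 = 376.36
d = sqrt(376.36) = 19.4

19.4


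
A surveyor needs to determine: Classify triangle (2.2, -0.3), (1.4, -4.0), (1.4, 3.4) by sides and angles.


Side lengths squared: AB^2=14.33, BC^2=54.76, CA^2=14.33
Sorted: [14.33, 14.33, 54.76]
By sides: Isosceles, By angles: Obtuse

Isosceles, Obtuse


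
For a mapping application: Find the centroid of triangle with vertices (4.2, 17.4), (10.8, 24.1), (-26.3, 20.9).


Centroid = ((x_A+x_B+x_C)/3, (y_A+y_B+y_C)/3)
= ((4.2+10.8+(-26.3))/3, (17.4+24.1+20.9)/3)
= (-3.7667, 20.8)

(-3.7667, 20.8)


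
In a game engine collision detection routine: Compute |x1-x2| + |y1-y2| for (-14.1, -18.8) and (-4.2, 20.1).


|(-14.1)-(-4.2)| + |(-18.8)-20.1| = 9.9 + 38.9 = 48.8

48.8


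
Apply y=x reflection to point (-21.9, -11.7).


Reflection over y=x: (x,y) -> (y,x)
(-21.9, -11.7) -> (-11.7, -21.9)

(-11.7, -21.9)


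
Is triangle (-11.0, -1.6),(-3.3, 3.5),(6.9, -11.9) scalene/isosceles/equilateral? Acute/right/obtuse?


Side lengths squared: AB^2=85.3, BC^2=341.2, CA^2=426.5
Sorted: [85.3, 341.2, 426.5]
By sides: Scalene, By angles: Right

Scalene, Right


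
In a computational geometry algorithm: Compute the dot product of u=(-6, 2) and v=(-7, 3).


u . v = u_x*v_x + u_y*v_y = (-6)*(-7) + 2*3
= 42 + 6 = 48

48


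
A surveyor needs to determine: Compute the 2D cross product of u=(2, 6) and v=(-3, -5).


u x v = u_x*v_y - u_y*v_x = 2*(-5) - 6*(-3)
= (-10) - (-18) = 8

8


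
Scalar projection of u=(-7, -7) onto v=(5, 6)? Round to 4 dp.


u.v = -77, |v| = sqrt(61) = 7.8102
Scalar projection = u.v / |v| = -77 / sqrt(61) = -9.8588

-9.8588


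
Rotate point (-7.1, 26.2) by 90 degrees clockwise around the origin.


90° CW: (x,y) -> (y, -x)
(-7.1,26.2) -> (26.2, 7.1)

(26.2, 7.1)


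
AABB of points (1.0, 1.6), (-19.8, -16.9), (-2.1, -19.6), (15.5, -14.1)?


x range: [-19.8, 15.5]
y range: [-19.6, 1.6]
Bounding box: (-19.8,-19.6) to (15.5,1.6)

(-19.8,-19.6) to (15.5,1.6)


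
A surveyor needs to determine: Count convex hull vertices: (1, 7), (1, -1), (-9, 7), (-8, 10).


Convex hull vertices (CCW): (-9, 7), (1, -1), (1, 7), (-8, 10)
Count = 4

4


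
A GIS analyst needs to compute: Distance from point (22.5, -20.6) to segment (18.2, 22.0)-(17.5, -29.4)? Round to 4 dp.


Project P onto AB: t = 0.8275 (clamped to [0,1])
Closest point on segment: (17.6207, -20.5336)
Distance: 4.8797

4.8797


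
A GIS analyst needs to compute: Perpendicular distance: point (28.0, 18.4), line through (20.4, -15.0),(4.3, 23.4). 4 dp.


|cross product| = 829.58
|line direction| = sqrt(1733.77) = 41.6386
Distance = 829.58/sqrt(1733.77) = 19.9234

19.9234


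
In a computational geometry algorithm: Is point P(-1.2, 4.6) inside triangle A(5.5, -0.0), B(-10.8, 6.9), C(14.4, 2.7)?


Cross products: AB x AP = -28.75, BC x BP = -17.64, CA x CP = -59.03
All same sign? yes

Yes, inside


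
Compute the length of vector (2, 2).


|u| = sqrt(2^2 + 2^2) = sqrt(8) = 2.8284

2.8284


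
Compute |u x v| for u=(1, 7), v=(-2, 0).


|u x v| = |1*0 - 7*(-2)|
= |0 - (-14)| = 14

14


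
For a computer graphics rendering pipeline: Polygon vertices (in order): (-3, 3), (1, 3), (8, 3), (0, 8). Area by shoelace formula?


Shoelace sum: ((-3)*3 - 1*3) + (1*3 - 8*3) + (8*8 - 0*3) + (0*3 - (-3)*8)
= 55
Area = |55|/2 = 27.5

27.5


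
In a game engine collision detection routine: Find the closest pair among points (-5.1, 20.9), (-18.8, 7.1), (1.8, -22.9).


d(P0,P1) = 19.4456, d(P0,P2) = 44.3402, d(P1,P2) = 36.3918
Closest: P0 and P1

Closest pair: (-5.1, 20.9) and (-18.8, 7.1), distance = 19.4456


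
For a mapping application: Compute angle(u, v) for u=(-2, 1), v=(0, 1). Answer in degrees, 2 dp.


u.v = 1, |u| = sqrt(5) = 2.2361, |v| = sqrt(1) = 1
cos(theta) = u.v/(|u||v|) = 1/sqrt(5) = 0.447214
theta = acos(0.447214) = 63.43 degrees

63.43 degrees


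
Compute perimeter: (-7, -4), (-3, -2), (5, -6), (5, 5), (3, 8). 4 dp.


Sides: (-7, -4)->(-3, -2): sqrt(20) = 4.472136, (-3, -2)->(5, -6): sqrt(80) = 8.944272, (5, -6)->(5, 5): sqrt(121) = 11, (5, 5)->(3, 8): sqrt(13) = 3.605551, (3, 8)->(-7, -4): sqrt(244) = 15.620499
Sum = 43.642458
Perimeter = 43.6425

43.6425


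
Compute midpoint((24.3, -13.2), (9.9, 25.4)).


M = ((24.3+9.9)/2, ((-13.2)+25.4)/2)
= (17.1, 6.1)

(17.1, 6.1)


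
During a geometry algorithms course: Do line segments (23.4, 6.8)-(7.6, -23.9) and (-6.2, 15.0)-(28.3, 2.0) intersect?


Cross products: d1=101.9, d2=-1162.65, d3=-1038.28, d4=226.27
d1*d2 < 0 and d3*d4 < 0? yes

Yes, they intersect


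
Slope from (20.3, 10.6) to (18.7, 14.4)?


slope = (y2-y1)/(x2-x1) = (14.4-10.6)/(18.7-20.3) = 3.8/(-1.6) = -2.375

-2.375


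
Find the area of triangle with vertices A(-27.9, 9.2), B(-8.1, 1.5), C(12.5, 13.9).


Area = |x_A(y_B-y_C) + x_B(y_C-y_A) + x_C(y_A-y_B)|/2
= |345.96 + (-38.07) + 96.25|/2
= 404.14/2 = 202.07

202.07


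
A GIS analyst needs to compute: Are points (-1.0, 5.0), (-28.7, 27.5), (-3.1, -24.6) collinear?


Cross product: ((-28.7)-(-1))*((-24.6)-5) - (27.5-5)*((-3.1)-(-1))
= 867.17

No, not collinear


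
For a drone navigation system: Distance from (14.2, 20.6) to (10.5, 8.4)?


dx=-3.7, dy=-12.2
d^2 = (-3.7)^2 + (-12.2)^2 = 162.53
d = sqrt(162.53) = 12.7487

12.7487


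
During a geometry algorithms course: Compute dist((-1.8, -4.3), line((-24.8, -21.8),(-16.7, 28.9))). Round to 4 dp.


|cross product| = 1024.35
|line direction| = sqrt(2636.1) = 51.343
Distance = 1024.35/sqrt(2636.1) = 19.9511

19.9511


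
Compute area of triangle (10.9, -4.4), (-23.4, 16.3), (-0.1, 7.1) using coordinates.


Area = |x_A(y_B-y_C) + x_B(y_C-y_A) + x_C(y_A-y_B)|/2
= |100.28 + (-269.1) + 2.07|/2
= 166.75/2 = 83.375

83.375


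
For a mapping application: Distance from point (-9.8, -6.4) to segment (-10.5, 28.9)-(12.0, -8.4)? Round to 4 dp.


Project P onto AB: t = 0.7022 (clamped to [0,1])
Closest point on segment: (5.2994, 2.7082)
Distance: 17.6338

17.6338


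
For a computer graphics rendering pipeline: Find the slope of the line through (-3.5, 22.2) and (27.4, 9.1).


slope = (y2-y1)/(x2-x1) = (9.1-22.2)/(27.4-(-3.5)) = (-13.1)/30.9 = -0.4239

-0.4239


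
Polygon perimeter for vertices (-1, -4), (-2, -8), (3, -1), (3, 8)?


Sides: (-1, -4)->(-2, -8): sqrt(17) = 4.123106, (-2, -8)->(3, -1): sqrt(74) = 8.602325, (3, -1)->(3, 8): sqrt(81) = 9, (3, 8)->(-1, -4): sqrt(160) = 12.649111
Sum = 34.374542
Perimeter = 34.3745

34.3745


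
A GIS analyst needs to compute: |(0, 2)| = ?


|u| = sqrt(0^2 + 2^2) = sqrt(4) = 2

2


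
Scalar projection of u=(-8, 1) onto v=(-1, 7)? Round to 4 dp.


u.v = 15, |v| = sqrt(50) = 7.0711
Scalar projection = u.v / |v| = 15 / sqrt(50) = 2.1213

2.1213


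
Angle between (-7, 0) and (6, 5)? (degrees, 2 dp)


u.v = -42, |u| = sqrt(49) = 7, |v| = sqrt(61) = 7.8102
cos(theta) = u.v/(|u||v|) = -42/sqrt(2989) = -0.768221
theta = acos(-0.768221) = 140.19 degrees

140.19 degrees


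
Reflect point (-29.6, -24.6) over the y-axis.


Reflection over y-axis: (x,y) -> (-x,y)
(-29.6, -24.6) -> (29.6, -24.6)

(29.6, -24.6)


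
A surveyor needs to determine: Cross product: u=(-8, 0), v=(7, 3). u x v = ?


u x v = u_x*v_y - u_y*v_x = (-8)*3 - 0*7
= (-24) - 0 = -24

-24


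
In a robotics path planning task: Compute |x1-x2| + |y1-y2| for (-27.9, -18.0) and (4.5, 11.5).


|(-27.9)-4.5| + |(-18)-11.5| = 32.4 + 29.5 = 61.9

61.9


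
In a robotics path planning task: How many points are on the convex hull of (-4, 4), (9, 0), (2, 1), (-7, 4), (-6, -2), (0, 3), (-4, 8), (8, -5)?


Convex hull vertices (CCW): (-7, 4), (-6, -2), (8, -5), (9, 0), (-4, 8)
Count = 5

5


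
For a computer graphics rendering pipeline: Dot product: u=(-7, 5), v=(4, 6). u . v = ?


u . v = u_x*v_x + u_y*v_y = (-7)*4 + 5*6
= (-28) + 30 = 2

2


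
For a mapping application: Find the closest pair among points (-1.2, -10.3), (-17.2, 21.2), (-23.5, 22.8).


d(P0,P1) = 35.3306, d(P0,P2) = 39.9112, d(P1,P2) = 6.5
Closest: P1 and P2

Closest pair: (-17.2, 21.2) and (-23.5, 22.8), distance = 6.5


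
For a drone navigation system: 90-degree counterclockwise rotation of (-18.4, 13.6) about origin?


90° CCW: (x,y) -> (-y, x)
(-18.4,13.6) -> (-13.6, -18.4)

(-13.6, -18.4)


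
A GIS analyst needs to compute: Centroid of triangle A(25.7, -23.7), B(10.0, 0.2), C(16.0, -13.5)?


Centroid = ((x_A+x_B+x_C)/3, (y_A+y_B+y_C)/3)
= ((25.7+10+16)/3, ((-23.7)+0.2+(-13.5))/3)
= (17.2333, -12.3333)

(17.2333, -12.3333)


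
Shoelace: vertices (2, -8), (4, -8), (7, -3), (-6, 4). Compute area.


Shoelace sum: (2*(-8) - 4*(-8)) + (4*(-3) - 7*(-8)) + (7*4 - (-6)*(-3)) + ((-6)*(-8) - 2*4)
= 110
Area = |110|/2 = 55

55


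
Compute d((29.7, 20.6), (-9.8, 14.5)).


dx=-39.5, dy=-6.1
d^2 = (-39.5)^2 + (-6.1)^2 = 1597.46
d = sqrt(1597.46) = 39.9682

39.9682


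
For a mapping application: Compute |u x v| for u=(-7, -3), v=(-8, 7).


|u x v| = |(-7)*7 - (-3)*(-8)|
= |(-49) - 24| = 73

73


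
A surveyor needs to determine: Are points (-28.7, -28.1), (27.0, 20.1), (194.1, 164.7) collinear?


Cross product: (27-(-28.7))*(164.7-(-28.1)) - (20.1-(-28.1))*(194.1-(-28.7))
= 0

Yes, collinear


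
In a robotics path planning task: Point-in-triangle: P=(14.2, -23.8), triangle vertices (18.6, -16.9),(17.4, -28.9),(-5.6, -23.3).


Cross products: AB x AP = -44.52, BC x BP = -99.38, CA x CP = -138.82
All same sign? yes

Yes, inside


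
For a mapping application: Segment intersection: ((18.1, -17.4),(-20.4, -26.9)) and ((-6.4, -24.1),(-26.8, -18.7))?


Cross products: d1=-268.98, d2=132.72, d3=25.2, d4=-376.5
d1*d2 < 0 and d3*d4 < 0? yes

Yes, they intersect


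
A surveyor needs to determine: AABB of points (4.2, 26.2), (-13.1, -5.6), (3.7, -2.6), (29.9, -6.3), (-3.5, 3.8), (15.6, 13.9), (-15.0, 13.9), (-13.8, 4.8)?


x range: [-15, 29.9]
y range: [-6.3, 26.2]
Bounding box: (-15,-6.3) to (29.9,26.2)

(-15,-6.3) to (29.9,26.2)


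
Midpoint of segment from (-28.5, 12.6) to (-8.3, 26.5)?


M = (((-28.5)+(-8.3))/2, (12.6+26.5)/2)
= (-18.4, 19.55)

(-18.4, 19.55)


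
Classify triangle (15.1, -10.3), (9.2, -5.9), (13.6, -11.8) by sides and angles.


Side lengths squared: AB^2=54.17, BC^2=54.17, CA^2=4.5
Sorted: [4.5, 54.17, 54.17]
By sides: Isosceles, By angles: Acute

Isosceles, Acute


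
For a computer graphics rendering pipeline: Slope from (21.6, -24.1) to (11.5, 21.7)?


slope = (y2-y1)/(x2-x1) = (21.7-(-24.1))/(11.5-21.6) = 45.8/(-10.1) = -4.5347

-4.5347


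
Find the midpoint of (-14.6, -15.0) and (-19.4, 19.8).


M = (((-14.6)+(-19.4))/2, ((-15)+19.8)/2)
= (-17, 2.4)

(-17, 2.4)


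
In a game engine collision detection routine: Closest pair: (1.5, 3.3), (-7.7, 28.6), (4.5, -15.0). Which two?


d(P0,P1) = 26.9208, d(P0,P2) = 18.5443, d(P1,P2) = 45.2747
Closest: P0 and P2

Closest pair: (1.5, 3.3) and (4.5, -15.0), distance = 18.5443


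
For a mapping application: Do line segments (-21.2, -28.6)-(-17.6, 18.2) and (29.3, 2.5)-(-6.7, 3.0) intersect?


Cross products: d1=1144.85, d2=-541.75, d3=-2251.44, d4=-564.84
d1*d2 < 0 and d3*d4 < 0? no

No, they don't intersect


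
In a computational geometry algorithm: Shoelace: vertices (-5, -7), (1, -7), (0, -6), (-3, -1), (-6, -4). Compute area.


Shoelace sum: ((-5)*(-7) - 1*(-7)) + (1*(-6) - 0*(-7)) + (0*(-1) - (-3)*(-6)) + ((-3)*(-4) - (-6)*(-1)) + ((-6)*(-7) - (-5)*(-4))
= 46
Area = |46|/2 = 23

23


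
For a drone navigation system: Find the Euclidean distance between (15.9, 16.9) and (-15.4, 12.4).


dx=-31.3, dy=-4.5
d^2 = (-31.3)^2 + (-4.5)^2 = 999.94
d = sqrt(999.94) = 31.6218

31.6218


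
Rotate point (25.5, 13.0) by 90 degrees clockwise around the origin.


90° CW: (x,y) -> (y, -x)
(25.5,13) -> (13, -25.5)

(13, -25.5)


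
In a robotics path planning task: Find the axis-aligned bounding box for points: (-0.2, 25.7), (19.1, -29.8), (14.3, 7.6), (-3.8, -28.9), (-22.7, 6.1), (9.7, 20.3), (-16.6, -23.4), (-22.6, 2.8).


x range: [-22.7, 19.1]
y range: [-29.8, 25.7]
Bounding box: (-22.7,-29.8) to (19.1,25.7)

(-22.7,-29.8) to (19.1,25.7)


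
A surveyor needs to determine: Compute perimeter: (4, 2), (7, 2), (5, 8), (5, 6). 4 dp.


Sides: (4, 2)->(7, 2): sqrt(9) = 3, (7, 2)->(5, 8): sqrt(40) = 6.324555, (5, 8)->(5, 6): sqrt(4) = 2, (5, 6)->(4, 2): sqrt(17) = 4.123106
Sum = 15.447661
Perimeter = 15.4477

15.4477


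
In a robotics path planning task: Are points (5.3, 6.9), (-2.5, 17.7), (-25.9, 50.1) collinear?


Cross product: ((-2.5)-5.3)*(50.1-6.9) - (17.7-6.9)*((-25.9)-5.3)
= 0

Yes, collinear


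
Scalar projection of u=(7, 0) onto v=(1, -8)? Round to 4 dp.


u.v = 7, |v| = sqrt(65) = 8.0623
Scalar projection = u.v / |v| = 7 / sqrt(65) = 0.8682

0.8682
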